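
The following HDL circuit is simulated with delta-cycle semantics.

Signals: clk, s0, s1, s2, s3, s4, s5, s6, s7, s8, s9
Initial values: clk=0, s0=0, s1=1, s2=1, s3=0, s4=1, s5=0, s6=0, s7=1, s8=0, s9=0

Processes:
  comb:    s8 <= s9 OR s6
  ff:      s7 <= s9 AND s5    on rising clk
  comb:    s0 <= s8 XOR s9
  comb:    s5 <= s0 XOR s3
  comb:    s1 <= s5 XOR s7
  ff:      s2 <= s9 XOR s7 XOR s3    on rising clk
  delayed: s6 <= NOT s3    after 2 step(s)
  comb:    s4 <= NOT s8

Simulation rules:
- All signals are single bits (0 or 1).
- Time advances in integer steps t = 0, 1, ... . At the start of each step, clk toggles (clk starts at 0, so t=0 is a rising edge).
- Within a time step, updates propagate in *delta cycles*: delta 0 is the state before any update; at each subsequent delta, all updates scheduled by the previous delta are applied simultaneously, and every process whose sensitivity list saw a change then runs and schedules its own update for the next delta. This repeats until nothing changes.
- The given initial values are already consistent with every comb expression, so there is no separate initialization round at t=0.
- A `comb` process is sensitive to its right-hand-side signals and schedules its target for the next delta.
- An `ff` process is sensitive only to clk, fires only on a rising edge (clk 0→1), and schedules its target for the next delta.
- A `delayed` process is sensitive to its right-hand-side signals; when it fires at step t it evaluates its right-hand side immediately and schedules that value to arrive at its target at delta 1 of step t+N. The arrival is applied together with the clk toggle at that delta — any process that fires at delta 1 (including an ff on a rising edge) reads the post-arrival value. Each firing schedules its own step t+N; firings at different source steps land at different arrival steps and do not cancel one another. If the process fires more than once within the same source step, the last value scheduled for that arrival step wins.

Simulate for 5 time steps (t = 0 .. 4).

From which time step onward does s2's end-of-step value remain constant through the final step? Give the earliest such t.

[bits: clk,s8,s9,s7,s0,s6,s3,s4,s5,s1,s2]
t=0: Δ0=00010001011 Δ1=10010001011 Δ2=10000001011 Δ3=10000001001 | 3Δ
t=1: Δ0=10000001001 Δ1=00000001001 | 1Δ
t=2: Δ0=00000001001 Δ1=10000001001 Δ2=10000001000 | 2Δ
t=3: Δ0=10000001000 Δ1=00000001000 | 1Δ
t=4: Δ0=00000001000 Δ1=10000001000 | 1Δ

2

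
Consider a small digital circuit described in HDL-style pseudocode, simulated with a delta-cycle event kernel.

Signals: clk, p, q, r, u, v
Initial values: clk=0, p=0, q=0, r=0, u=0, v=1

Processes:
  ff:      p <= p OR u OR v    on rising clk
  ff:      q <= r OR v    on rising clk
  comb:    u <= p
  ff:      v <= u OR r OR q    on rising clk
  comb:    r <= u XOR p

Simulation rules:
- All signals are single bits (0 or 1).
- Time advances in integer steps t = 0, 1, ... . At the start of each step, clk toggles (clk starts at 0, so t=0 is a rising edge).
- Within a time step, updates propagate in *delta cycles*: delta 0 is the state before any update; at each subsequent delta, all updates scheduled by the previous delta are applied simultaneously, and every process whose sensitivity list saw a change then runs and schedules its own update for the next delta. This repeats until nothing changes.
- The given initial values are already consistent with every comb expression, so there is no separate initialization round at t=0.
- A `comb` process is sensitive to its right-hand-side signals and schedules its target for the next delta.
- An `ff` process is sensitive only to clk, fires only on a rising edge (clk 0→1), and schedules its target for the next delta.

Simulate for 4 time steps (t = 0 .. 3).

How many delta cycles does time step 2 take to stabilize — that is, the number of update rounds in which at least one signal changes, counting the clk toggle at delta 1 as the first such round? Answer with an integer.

[bits: v,p,q,clk,u,r]
t=0: Δ0=100000 Δ1=100100 Δ2=011100 Δ3=011111 Δ4=011110 | 4Δ
t=1: Δ0=011110 Δ1=011010 | 1Δ
t=2: Δ0=011010 Δ1=011110 Δ2=110110 | 2Δ
t=3: Δ0=110110 Δ1=110010 | 1Δ

2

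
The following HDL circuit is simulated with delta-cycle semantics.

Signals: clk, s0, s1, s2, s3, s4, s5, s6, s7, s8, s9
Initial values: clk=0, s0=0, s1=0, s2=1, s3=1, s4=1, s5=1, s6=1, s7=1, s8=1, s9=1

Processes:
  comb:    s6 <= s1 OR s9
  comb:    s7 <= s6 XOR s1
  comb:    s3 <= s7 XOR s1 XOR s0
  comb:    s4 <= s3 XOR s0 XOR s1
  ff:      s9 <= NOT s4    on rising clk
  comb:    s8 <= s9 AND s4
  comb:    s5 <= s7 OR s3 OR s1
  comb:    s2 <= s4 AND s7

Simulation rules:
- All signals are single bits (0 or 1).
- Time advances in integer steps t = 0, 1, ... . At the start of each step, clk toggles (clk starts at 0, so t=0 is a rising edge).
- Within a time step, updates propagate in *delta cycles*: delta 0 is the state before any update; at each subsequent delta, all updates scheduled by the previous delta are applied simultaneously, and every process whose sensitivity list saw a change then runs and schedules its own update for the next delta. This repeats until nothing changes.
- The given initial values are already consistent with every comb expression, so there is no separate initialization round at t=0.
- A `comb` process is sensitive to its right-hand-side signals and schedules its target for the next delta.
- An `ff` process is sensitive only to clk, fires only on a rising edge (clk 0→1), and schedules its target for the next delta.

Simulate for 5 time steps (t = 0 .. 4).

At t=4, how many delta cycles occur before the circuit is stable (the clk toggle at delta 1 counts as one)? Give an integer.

t0.Δ0 s6=1 s1=0 s3=1 s9=1 s4=1 s7=1 s2=1 clk=0 s0=0 s8=1 s5=1
t0.Δ1 s6=1 s1=0 s3=1 s9=1 s4=1 s7=1 s2=1 clk=1 s0=0 s8=1 s5=1
t0.Δ2 s6=1 s1=0 s3=1 s9=0 s4=1 s7=1 s2=1 clk=1 s0=0 s8=1 s5=1
t0.Δ3 s6=0 s1=0 s3=1 s9=0 s4=1 s7=1 s2=1 clk=1 s0=0 s8=0 s5=1
t0.Δ4 s6=0 s1=0 s3=1 s9=0 s4=1 s7=0 s2=1 clk=1 s0=0 s8=0 s5=1
t0.Δ5 s6=0 s1=0 s3=0 s9=0 s4=1 s7=0 s2=0 clk=1 s0=0 s8=0 s5=1
t0.Δ6 s6=0 s1=0 s3=0 s9=0 s4=0 s7=0 s2=0 clk=1 s0=0 s8=0 s5=0
t1.Δ0 s6=0 s1=0 s3=0 s9=0 s4=0 s7=0 s2=0 clk=1 s0=0 s8=0 s5=0
t1.Δ1 s6=0 s1=0 s3=0 s9=0 s4=0 s7=0 s2=0 clk=0 s0=0 s8=0 s5=0
t2.Δ0 s6=0 s1=0 s3=0 s9=0 s4=0 s7=0 s2=0 clk=0 s0=0 s8=0 s5=0
t2.Δ1 s6=0 s1=0 s3=0 s9=0 s4=0 s7=0 s2=0 clk=1 s0=0 s8=0 s5=0
t2.Δ2 s6=0 s1=0 s3=0 s9=1 s4=0 s7=0 s2=0 clk=1 s0=0 s8=0 s5=0
t2.Δ3 s6=1 s1=0 s3=0 s9=1 s4=0 s7=0 s2=0 clk=1 s0=0 s8=0 s5=0
t2.Δ4 s6=1 s1=0 s3=0 s9=1 s4=0 s7=1 s2=0 clk=1 s0=0 s8=0 s5=0
t2.Δ5 s6=1 s1=0 s3=1 s9=1 s4=0 s7=1 s2=0 clk=1 s0=0 s8=0 s5=1
t2.Δ6 s6=1 s1=0 s3=1 s9=1 s4=1 s7=1 s2=0 clk=1 s0=0 s8=0 s5=1
t2.Δ7 s6=1 s1=0 s3=1 s9=1 s4=1 s7=1 s2=1 clk=1 s0=0 s8=1 s5=1
t3.Δ0 s6=1 s1=0 s3=1 s9=1 s4=1 s7=1 s2=1 clk=1 s0=0 s8=1 s5=1
t3.Δ1 s6=1 s1=0 s3=1 s9=1 s4=1 s7=1 s2=1 clk=0 s0=0 s8=1 s5=1
t4.Δ0 s6=1 s1=0 s3=1 s9=1 s4=1 s7=1 s2=1 clk=0 s0=0 s8=1 s5=1
t4.Δ1 s6=1 s1=0 s3=1 s9=1 s4=1 s7=1 s2=1 clk=1 s0=0 s8=1 s5=1
t4.Δ2 s6=1 s1=0 s3=1 s9=0 s4=1 s7=1 s2=1 clk=1 s0=0 s8=1 s5=1
t4.Δ3 s6=0 s1=0 s3=1 s9=0 s4=1 s7=1 s2=1 clk=1 s0=0 s8=0 s5=1
t4.Δ4 s6=0 s1=0 s3=1 s9=0 s4=1 s7=0 s2=1 clk=1 s0=0 s8=0 s5=1
t4.Δ5 s6=0 s1=0 s3=0 s9=0 s4=1 s7=0 s2=0 clk=1 s0=0 s8=0 s5=1
t4.Δ6 s6=0 s1=0 s3=0 s9=0 s4=0 s7=0 s2=0 clk=1 s0=0 s8=0 s5=0

6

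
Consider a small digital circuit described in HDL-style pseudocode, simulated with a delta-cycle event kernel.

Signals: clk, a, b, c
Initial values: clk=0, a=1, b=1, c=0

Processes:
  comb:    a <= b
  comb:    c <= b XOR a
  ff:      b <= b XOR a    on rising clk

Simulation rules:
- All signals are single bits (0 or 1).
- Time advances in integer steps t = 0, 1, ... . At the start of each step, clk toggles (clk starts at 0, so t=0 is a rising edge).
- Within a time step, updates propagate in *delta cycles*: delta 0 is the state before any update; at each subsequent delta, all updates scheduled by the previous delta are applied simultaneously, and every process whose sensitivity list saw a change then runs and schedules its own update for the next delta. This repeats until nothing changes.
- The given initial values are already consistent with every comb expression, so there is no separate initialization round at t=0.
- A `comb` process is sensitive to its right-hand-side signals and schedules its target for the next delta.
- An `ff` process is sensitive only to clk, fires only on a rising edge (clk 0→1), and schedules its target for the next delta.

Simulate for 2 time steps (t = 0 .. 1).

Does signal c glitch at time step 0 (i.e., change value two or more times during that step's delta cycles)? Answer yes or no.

yes

t0.Δ0 b=1 clk=0 a=1 c=0
t0.Δ1 b=1 clk=1 a=1 c=0
t0.Δ2 b=0 clk=1 a=1 c=0
t0.Δ3 b=0 clk=1 a=0 c=1
t0.Δ4 b=0 clk=1 a=0 c=0
t1.Δ0 b=0 clk=1 a=0 c=0
t1.Δ1 b=0 clk=0 a=0 c=0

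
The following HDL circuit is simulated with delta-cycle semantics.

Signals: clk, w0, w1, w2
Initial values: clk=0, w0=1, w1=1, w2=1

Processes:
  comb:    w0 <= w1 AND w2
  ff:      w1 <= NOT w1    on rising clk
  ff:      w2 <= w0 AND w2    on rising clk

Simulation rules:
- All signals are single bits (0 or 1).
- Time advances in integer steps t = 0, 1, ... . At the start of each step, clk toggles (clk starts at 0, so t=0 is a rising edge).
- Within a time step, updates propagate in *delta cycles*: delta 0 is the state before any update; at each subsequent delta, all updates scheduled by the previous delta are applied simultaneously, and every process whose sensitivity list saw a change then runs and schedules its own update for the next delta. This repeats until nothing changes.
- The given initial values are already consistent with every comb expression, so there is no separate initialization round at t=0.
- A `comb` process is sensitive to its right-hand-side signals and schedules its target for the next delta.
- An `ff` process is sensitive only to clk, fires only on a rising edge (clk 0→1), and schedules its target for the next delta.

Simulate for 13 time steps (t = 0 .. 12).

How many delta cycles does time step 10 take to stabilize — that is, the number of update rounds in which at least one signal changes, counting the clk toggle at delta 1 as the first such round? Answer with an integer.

t=0 Δ0: w2=1 w1=1 w0=1 clk=0
  Δ1: clk:0→1
  Δ2: w1:1→0
  Δ3: w0:1→0
  (3Δ to stable)
t=1 Δ0: w2=1 w1=0 w0=0 clk=1
  Δ1: clk:1→0
  (1Δ to stable)
t=2 Δ0: w2=1 w1=0 w0=0 clk=0
  Δ1: clk:0→1
  Δ2: w2:1→0, w1:0→1
  (2Δ to stable)
t=3 Δ0: w2=0 w1=1 w0=0 clk=1
  Δ1: clk:1→0
  (1Δ to stable)
t=4 Δ0: w2=0 w1=1 w0=0 clk=0
  Δ1: clk:0→1
  Δ2: w1:1→0
  (2Δ to stable)
t=5 Δ0: w2=0 w1=0 w0=0 clk=1
  Δ1: clk:1→0
  (1Δ to stable)
t=6 Δ0: w2=0 w1=0 w0=0 clk=0
  Δ1: clk:0→1
  Δ2: w1:0→1
  (2Δ to stable)
t=7 Δ0: w2=0 w1=1 w0=0 clk=1
  Δ1: clk:1→0
  (1Δ to stable)
t=8 Δ0: w2=0 w1=1 w0=0 clk=0
  Δ1: clk:0→1
  Δ2: w1:1→0
  (2Δ to stable)
t=9 Δ0: w2=0 w1=0 w0=0 clk=1
  Δ1: clk:1→0
  (1Δ to stable)
t=10 Δ0: w2=0 w1=0 w0=0 clk=0
  Δ1: clk:0→1
  Δ2: w1:0→1
  (2Δ to stable)
t=11 Δ0: w2=0 w1=1 w0=0 clk=1
  Δ1: clk:1→0
  (1Δ to stable)
t=12 Δ0: w2=0 w1=1 w0=0 clk=0
  Δ1: clk:0→1
  Δ2: w1:1→0
  (2Δ to stable)

2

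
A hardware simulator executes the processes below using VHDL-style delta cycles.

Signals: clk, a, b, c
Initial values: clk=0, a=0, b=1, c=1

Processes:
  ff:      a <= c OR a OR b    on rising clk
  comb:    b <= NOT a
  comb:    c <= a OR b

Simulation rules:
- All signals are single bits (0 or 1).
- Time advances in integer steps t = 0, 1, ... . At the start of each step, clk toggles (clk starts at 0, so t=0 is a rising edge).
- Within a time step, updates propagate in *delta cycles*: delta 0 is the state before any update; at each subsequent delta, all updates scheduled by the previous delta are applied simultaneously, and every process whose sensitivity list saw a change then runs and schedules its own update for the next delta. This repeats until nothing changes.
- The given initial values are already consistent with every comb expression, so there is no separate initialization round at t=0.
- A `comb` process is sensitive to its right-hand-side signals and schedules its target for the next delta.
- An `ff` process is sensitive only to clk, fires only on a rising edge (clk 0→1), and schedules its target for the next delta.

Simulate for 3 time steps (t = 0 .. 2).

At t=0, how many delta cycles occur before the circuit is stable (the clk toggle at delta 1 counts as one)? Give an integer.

t0.Δ0 c=1 clk=0 b=1 a=0
t0.Δ1 c=1 clk=1 b=1 a=0
t0.Δ2 c=1 clk=1 b=1 a=1
t0.Δ3 c=1 clk=1 b=0 a=1
t1.Δ0 c=1 clk=1 b=0 a=1
t1.Δ1 c=1 clk=0 b=0 a=1
t2.Δ0 c=1 clk=0 b=0 a=1
t2.Δ1 c=1 clk=1 b=0 a=1

3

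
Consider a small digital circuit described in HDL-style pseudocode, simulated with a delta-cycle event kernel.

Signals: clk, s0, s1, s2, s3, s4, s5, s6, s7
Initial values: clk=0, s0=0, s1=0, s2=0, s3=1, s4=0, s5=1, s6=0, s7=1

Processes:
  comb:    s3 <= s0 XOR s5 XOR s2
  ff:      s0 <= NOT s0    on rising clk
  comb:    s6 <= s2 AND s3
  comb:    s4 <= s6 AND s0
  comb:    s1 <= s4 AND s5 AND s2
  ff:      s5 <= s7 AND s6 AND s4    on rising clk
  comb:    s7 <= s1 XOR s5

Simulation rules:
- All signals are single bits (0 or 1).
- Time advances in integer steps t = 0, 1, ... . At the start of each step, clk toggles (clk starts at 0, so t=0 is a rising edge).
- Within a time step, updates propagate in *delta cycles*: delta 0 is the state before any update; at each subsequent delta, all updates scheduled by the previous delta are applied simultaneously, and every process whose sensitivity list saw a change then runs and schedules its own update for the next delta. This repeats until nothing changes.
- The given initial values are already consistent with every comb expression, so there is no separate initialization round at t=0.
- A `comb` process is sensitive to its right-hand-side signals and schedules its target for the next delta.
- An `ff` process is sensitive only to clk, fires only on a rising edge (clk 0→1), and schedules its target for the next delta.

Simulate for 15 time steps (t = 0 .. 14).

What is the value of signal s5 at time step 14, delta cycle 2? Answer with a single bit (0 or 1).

[bits: s0,s5,s7,s1,s4,s6,s2,s3,clk]
t=0: Δ0=011000010 Δ1=011000011 Δ2=101000011 Δ3=100000011 | 3Δ
t=1: Δ0=100000011 Δ1=100000010 | 1Δ
t=2: Δ0=100000010 Δ1=100000011 Δ2=000000011 Δ3=000000001 | 3Δ
t=3: Δ0=000000001 Δ1=000000000 | 1Δ
t=4: Δ0=000000000 Δ1=000000001 Δ2=100000001 Δ3=100000011 | 3Δ
t=5: Δ0=100000011 Δ1=100000010 | 1Δ
t=6: Δ0=100000010 Δ1=100000011 Δ2=000000011 Δ3=000000001 | 3Δ
t=7: Δ0=000000001 Δ1=000000000 | 1Δ
t=8: Δ0=000000000 Δ1=000000001 Δ2=100000001 Δ3=100000011 | 3Δ
t=9: Δ0=100000011 Δ1=100000010 | 1Δ
t=10: Δ0=100000010 Δ1=100000011 Δ2=000000011 Δ3=000000001 | 3Δ
t=11: Δ0=000000001 Δ1=000000000 | 1Δ
t=12: Δ0=000000000 Δ1=000000001 Δ2=100000001 Δ3=100000011 | 3Δ
t=13: Δ0=100000011 Δ1=100000010 | 1Δ
t=14: Δ0=100000010 Δ1=100000011 Δ2=000000011 Δ3=000000001 | 3Δ

0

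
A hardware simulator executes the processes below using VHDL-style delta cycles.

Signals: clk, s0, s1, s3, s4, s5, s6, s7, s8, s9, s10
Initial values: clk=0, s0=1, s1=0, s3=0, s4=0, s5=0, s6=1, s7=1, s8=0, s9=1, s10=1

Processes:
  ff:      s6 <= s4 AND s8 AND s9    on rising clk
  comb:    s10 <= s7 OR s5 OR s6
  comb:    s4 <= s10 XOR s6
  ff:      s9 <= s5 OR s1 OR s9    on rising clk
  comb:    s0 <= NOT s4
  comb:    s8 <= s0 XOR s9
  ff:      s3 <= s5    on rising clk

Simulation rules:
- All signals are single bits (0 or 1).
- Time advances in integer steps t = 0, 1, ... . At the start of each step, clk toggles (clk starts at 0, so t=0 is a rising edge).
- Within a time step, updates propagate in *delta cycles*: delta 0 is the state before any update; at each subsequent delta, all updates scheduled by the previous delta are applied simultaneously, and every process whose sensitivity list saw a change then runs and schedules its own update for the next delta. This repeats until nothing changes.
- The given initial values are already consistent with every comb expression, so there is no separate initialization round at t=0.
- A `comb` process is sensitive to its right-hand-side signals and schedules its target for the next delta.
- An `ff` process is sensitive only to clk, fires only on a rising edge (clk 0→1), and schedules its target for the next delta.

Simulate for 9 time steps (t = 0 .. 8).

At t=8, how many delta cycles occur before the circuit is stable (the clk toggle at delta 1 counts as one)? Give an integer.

[bits: s7,s6,s10,clk,s5,s4,s0,s3,s9,s1,s8]
t=0: Δ0=11100010100 Δ1=11110010100 Δ2=10110010100 Δ3=10110110100 Δ4=10110100100 Δ5=10110100101 | 5Δ
t=1: Δ0=10110100101 Δ1=10100100101 | 1Δ
t=2: Δ0=10100100101 Δ1=10110100101 Δ2=11110100101 Δ3=11110000101 Δ4=11110010101 Δ5=11110010100 | 5Δ
t=3: Δ0=11110010100 Δ1=11100010100 | 1Δ
t=4: Δ0=11100010100 Δ1=11110010100 Δ2=10110010100 Δ3=10110110100 Δ4=10110100100 Δ5=10110100101 | 5Δ
t=5: Δ0=10110100101 Δ1=10100100101 | 1Δ
t=6: Δ0=10100100101 Δ1=10110100101 Δ2=11110100101 Δ3=11110000101 Δ4=11110010101 Δ5=11110010100 | 5Δ
t=7: Δ0=11110010100 Δ1=11100010100 | 1Δ
t=8: Δ0=11100010100 Δ1=11110010100 Δ2=10110010100 Δ3=10110110100 Δ4=10110100100 Δ5=10110100101 | 5Δ

5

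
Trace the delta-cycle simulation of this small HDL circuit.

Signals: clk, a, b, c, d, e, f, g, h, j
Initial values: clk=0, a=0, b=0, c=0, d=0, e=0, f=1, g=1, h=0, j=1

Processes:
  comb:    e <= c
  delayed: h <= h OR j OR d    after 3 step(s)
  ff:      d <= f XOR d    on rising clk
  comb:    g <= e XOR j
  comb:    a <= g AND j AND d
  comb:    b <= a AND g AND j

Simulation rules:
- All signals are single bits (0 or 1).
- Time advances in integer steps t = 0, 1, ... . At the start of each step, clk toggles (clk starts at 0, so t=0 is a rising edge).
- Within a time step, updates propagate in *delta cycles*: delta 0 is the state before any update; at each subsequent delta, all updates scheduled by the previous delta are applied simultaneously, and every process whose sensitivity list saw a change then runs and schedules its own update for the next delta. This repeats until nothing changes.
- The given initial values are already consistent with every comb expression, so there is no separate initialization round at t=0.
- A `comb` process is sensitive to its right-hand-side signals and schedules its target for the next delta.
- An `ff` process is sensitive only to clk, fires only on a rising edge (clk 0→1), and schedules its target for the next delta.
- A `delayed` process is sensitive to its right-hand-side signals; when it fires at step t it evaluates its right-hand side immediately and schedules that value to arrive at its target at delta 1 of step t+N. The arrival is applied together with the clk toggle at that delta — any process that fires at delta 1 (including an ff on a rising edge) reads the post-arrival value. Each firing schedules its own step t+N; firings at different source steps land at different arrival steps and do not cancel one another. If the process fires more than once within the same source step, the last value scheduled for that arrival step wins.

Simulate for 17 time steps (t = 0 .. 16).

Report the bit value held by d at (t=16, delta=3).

t0.Δ0 c=0 a=0 b=0 j=1 h=0 f=1 clk=0 d=0 g=1 e=0
t0.Δ1 c=0 a=0 b=0 j=1 h=0 f=1 clk=1 d=0 g=1 e=0
t0.Δ2 c=0 a=0 b=0 j=1 h=0 f=1 clk=1 d=1 g=1 e=0
t0.Δ3 c=0 a=1 b=0 j=1 h=0 f=1 clk=1 d=1 g=1 e=0
t0.Δ4 c=0 a=1 b=1 j=1 h=0 f=1 clk=1 d=1 g=1 e=0
t1.Δ0 c=0 a=1 b=1 j=1 h=0 f=1 clk=1 d=1 g=1 e=0
t1.Δ1 c=0 a=1 b=1 j=1 h=0 f=1 clk=0 d=1 g=1 e=0
t2.Δ0 c=0 a=1 b=1 j=1 h=0 f=1 clk=0 d=1 g=1 e=0
t2.Δ1 c=0 a=1 b=1 j=1 h=0 f=1 clk=1 d=1 g=1 e=0
t2.Δ2 c=0 a=1 b=1 j=1 h=0 f=1 clk=1 d=0 g=1 e=0
t2.Δ3 c=0 a=0 b=1 j=1 h=0 f=1 clk=1 d=0 g=1 e=0
t2.Δ4 c=0 a=0 b=0 j=1 h=0 f=1 clk=1 d=0 g=1 e=0
t3.Δ0 c=0 a=0 b=0 j=1 h=0 f=1 clk=1 d=0 g=1 e=0
t3.Δ1 c=0 a=0 b=0 j=1 h=1 f=1 clk=0 d=0 g=1 e=0
t4.Δ0 c=0 a=0 b=0 j=1 h=1 f=1 clk=0 d=0 g=1 e=0
t4.Δ1 c=0 a=0 b=0 j=1 h=1 f=1 clk=1 d=0 g=1 e=0
t4.Δ2 c=0 a=0 b=0 j=1 h=1 f=1 clk=1 d=1 g=1 e=0
t4.Δ3 c=0 a=1 b=0 j=1 h=1 f=1 clk=1 d=1 g=1 e=0
t4.Δ4 c=0 a=1 b=1 j=1 h=1 f=1 clk=1 d=1 g=1 e=0
t5.Δ0 c=0 a=1 b=1 j=1 h=1 f=1 clk=1 d=1 g=1 e=0
t5.Δ1 c=0 a=1 b=1 j=1 h=1 f=1 clk=0 d=1 g=1 e=0
t6.Δ0 c=0 a=1 b=1 j=1 h=1 f=1 clk=0 d=1 g=1 e=0
t6.Δ1 c=0 a=1 b=1 j=1 h=1 f=1 clk=1 d=1 g=1 e=0
t6.Δ2 c=0 a=1 b=1 j=1 h=1 f=1 clk=1 d=0 g=1 e=0
t6.Δ3 c=0 a=0 b=1 j=1 h=1 f=1 clk=1 d=0 g=1 e=0
t6.Δ4 c=0 a=0 b=0 j=1 h=1 f=1 clk=1 d=0 g=1 e=0
t7.Δ0 c=0 a=0 b=0 j=1 h=1 f=1 clk=1 d=0 g=1 e=0
t7.Δ1 c=0 a=0 b=0 j=1 h=1 f=1 clk=0 d=0 g=1 e=0
t8.Δ0 c=0 a=0 b=0 j=1 h=1 f=1 clk=0 d=0 g=1 e=0
t8.Δ1 c=0 a=0 b=0 j=1 h=1 f=1 clk=1 d=0 g=1 e=0
t8.Δ2 c=0 a=0 b=0 j=1 h=1 f=1 clk=1 d=1 g=1 e=0
t8.Δ3 c=0 a=1 b=0 j=1 h=1 f=1 clk=1 d=1 g=1 e=0
t8.Δ4 c=0 a=1 b=1 j=1 h=1 f=1 clk=1 d=1 g=1 e=0
t9.Δ0 c=0 a=1 b=1 j=1 h=1 f=1 clk=1 d=1 g=1 e=0
t9.Δ1 c=0 a=1 b=1 j=1 h=1 f=1 clk=0 d=1 g=1 e=0
t10.Δ0 c=0 a=1 b=1 j=1 h=1 f=1 clk=0 d=1 g=1 e=0
t10.Δ1 c=0 a=1 b=1 j=1 h=1 f=1 clk=1 d=1 g=1 e=0
t10.Δ2 c=0 a=1 b=1 j=1 h=1 f=1 clk=1 d=0 g=1 e=0
t10.Δ3 c=0 a=0 b=1 j=1 h=1 f=1 clk=1 d=0 g=1 e=0
t10.Δ4 c=0 a=0 b=0 j=1 h=1 f=1 clk=1 d=0 g=1 e=0
t11.Δ0 c=0 a=0 b=0 j=1 h=1 f=1 clk=1 d=0 g=1 e=0
t11.Δ1 c=0 a=0 b=0 j=1 h=1 f=1 clk=0 d=0 g=1 e=0
t12.Δ0 c=0 a=0 b=0 j=1 h=1 f=1 clk=0 d=0 g=1 e=0
t12.Δ1 c=0 a=0 b=0 j=1 h=1 f=1 clk=1 d=0 g=1 e=0
t12.Δ2 c=0 a=0 b=0 j=1 h=1 f=1 clk=1 d=1 g=1 e=0
t12.Δ3 c=0 a=1 b=0 j=1 h=1 f=1 clk=1 d=1 g=1 e=0
t12.Δ4 c=0 a=1 b=1 j=1 h=1 f=1 clk=1 d=1 g=1 e=0
t13.Δ0 c=0 a=1 b=1 j=1 h=1 f=1 clk=1 d=1 g=1 e=0
t13.Δ1 c=0 a=1 b=1 j=1 h=1 f=1 clk=0 d=1 g=1 e=0
t14.Δ0 c=0 a=1 b=1 j=1 h=1 f=1 clk=0 d=1 g=1 e=0
t14.Δ1 c=0 a=1 b=1 j=1 h=1 f=1 clk=1 d=1 g=1 e=0
t14.Δ2 c=0 a=1 b=1 j=1 h=1 f=1 clk=1 d=0 g=1 e=0
t14.Δ3 c=0 a=0 b=1 j=1 h=1 f=1 clk=1 d=0 g=1 e=0
t14.Δ4 c=0 a=0 b=0 j=1 h=1 f=1 clk=1 d=0 g=1 e=0
t15.Δ0 c=0 a=0 b=0 j=1 h=1 f=1 clk=1 d=0 g=1 e=0
t15.Δ1 c=0 a=0 b=0 j=1 h=1 f=1 clk=0 d=0 g=1 e=0
t16.Δ0 c=0 a=0 b=0 j=1 h=1 f=1 clk=0 d=0 g=1 e=0
t16.Δ1 c=0 a=0 b=0 j=1 h=1 f=1 clk=1 d=0 g=1 e=0
t16.Δ2 c=0 a=0 b=0 j=1 h=1 f=1 clk=1 d=1 g=1 e=0
t16.Δ3 c=0 a=1 b=0 j=1 h=1 f=1 clk=1 d=1 g=1 e=0
t16.Δ4 c=0 a=1 b=1 j=1 h=1 f=1 clk=1 d=1 g=1 e=0

1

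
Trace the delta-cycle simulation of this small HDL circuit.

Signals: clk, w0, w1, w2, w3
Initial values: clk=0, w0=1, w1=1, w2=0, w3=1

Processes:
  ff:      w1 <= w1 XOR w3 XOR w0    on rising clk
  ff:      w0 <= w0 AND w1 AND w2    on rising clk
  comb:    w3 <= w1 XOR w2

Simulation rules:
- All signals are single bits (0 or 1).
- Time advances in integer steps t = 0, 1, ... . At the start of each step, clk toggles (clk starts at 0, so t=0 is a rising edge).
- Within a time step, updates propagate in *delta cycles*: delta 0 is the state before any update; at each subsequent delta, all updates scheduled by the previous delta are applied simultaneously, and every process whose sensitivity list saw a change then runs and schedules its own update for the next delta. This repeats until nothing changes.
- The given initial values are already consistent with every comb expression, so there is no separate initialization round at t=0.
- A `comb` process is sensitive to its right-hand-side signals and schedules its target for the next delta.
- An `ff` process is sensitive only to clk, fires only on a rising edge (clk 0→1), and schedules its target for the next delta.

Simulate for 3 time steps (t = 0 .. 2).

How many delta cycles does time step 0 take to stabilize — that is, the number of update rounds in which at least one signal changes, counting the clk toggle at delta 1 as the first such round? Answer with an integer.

2

t=0 Δ0: w3=1 w0=1 w1=1 w2=0 clk=0
  Δ1: clk:0→1
  Δ2: w0:1→0
  (2Δ to stable)
t=1 Δ0: w3=1 w0=0 w1=1 w2=0 clk=1
  Δ1: clk:1→0
  (1Δ to stable)
t=2 Δ0: w3=1 w0=0 w1=1 w2=0 clk=0
  Δ1: clk:0→1
  Δ2: w1:1→0
  Δ3: w3:1→0
  (3Δ to stable)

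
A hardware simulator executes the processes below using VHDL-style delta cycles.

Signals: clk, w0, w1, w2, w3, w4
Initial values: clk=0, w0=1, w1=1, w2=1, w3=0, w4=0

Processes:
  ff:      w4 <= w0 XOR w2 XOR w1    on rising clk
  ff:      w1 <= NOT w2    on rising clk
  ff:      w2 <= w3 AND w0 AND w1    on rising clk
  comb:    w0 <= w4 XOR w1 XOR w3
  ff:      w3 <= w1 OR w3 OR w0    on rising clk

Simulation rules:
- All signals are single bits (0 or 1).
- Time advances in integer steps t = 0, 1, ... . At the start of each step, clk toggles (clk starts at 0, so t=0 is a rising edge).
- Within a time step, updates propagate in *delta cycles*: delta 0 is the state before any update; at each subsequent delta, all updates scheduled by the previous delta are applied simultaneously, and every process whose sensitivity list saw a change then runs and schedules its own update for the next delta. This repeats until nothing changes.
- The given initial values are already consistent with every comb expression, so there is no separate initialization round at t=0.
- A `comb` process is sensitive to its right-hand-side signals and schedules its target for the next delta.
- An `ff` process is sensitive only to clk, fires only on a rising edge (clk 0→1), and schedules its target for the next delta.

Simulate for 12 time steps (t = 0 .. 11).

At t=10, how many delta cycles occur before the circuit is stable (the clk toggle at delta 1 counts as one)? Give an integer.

2

t=0 Δ0: clk=0 w2=1 w4=0 w1=1 w0=1 w3=0
  Δ1: clk:0→1
  Δ2: w2:1→0, w4:0→1, w1:1→0, w3:0→1
  Δ3: w0:1→0
  (3Δ to stable)
t=1 Δ0: clk=1 w2=0 w4=1 w1=0 w0=0 w3=1
  Δ1: clk:1→0
  (1Δ to stable)
t=2 Δ0: clk=0 w2=0 w4=1 w1=0 w0=0 w3=1
  Δ1: clk:0→1
  Δ2: w4:1→0, w1:0→1
  (2Δ to stable)
t=3 Δ0: clk=1 w2=0 w4=0 w1=1 w0=0 w3=1
  Δ1: clk:1→0
  (1Δ to stable)
t=4 Δ0: clk=0 w2=0 w4=0 w1=1 w0=0 w3=1
  Δ1: clk:0→1
  Δ2: w4:0→1
  Δ3: w0:0→1
  (3Δ to stable)
t=5 Δ0: clk=1 w2=0 w4=1 w1=1 w0=1 w3=1
  Δ1: clk:1→0
  (1Δ to stable)
t=6 Δ0: clk=0 w2=0 w4=1 w1=1 w0=1 w3=1
  Δ1: clk:0→1
  Δ2: w2:0→1, w4:1→0
  Δ3: w0:1→0
  (3Δ to stable)
t=7 Δ0: clk=1 w2=1 w4=0 w1=1 w0=0 w3=1
  Δ1: clk:1→0
  (1Δ to stable)
t=8 Δ0: clk=0 w2=1 w4=0 w1=1 w0=0 w3=1
  Δ1: clk:0→1
  Δ2: w2:1→0, w1:1→0
  Δ3: w0:0→1
  (3Δ to stable)
t=9 Δ0: clk=1 w2=0 w4=0 w1=0 w0=1 w3=1
  Δ1: clk:1→0
  (1Δ to stable)
t=10 Δ0: clk=0 w2=0 w4=0 w1=0 w0=1 w3=1
  Δ1: clk:0→1
  Δ2: w4:0→1, w1:0→1
  (2Δ to stable)
t=11 Δ0: clk=1 w2=0 w4=1 w1=1 w0=1 w3=1
  Δ1: clk:1→0
  (1Δ to stable)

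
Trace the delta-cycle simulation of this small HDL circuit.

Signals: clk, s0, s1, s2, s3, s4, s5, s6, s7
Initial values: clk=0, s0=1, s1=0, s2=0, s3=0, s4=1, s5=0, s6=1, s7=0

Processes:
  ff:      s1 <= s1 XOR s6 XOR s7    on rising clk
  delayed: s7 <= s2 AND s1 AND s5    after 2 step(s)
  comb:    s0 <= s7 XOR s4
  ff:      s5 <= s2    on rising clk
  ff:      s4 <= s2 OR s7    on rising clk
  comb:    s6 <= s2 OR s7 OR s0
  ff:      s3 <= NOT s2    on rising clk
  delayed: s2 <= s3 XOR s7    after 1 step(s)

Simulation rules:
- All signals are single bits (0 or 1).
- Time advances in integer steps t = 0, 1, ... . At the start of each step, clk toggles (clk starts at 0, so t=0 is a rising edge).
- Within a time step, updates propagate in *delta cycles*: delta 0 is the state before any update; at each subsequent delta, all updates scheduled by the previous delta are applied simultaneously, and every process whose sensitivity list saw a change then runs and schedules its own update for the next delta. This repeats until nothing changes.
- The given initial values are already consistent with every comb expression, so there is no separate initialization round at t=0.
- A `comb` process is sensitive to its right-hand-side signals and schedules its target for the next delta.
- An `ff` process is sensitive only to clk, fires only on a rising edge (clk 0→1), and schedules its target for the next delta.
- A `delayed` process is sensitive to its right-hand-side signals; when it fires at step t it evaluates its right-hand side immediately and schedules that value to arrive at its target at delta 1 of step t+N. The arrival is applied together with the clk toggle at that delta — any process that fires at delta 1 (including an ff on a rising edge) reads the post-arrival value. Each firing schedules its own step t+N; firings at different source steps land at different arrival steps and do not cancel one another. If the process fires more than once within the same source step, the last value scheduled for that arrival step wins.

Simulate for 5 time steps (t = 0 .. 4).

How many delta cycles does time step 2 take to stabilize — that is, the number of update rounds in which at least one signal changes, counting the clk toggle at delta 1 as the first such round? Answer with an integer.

3

t=0 Δ0: s3=0 s4=1 s7=0 s2=0 s1=0 s5=0 s0=1 s6=1 clk=0
  Δ1: clk:0→1
  Δ2: s3:0→1, s4:1→0, s1:0→1
  Δ3: s0:1→0
  Δ4: s6:1→0
  (4Δ to stable)
t=1 Δ0: s3=1 s4=0 s7=0 s2=0 s1=1 s5=0 s0=0 s6=0 clk=1
  Δ1: s2:0→1, clk:1→0
  Δ2: s6:0→1
  (2Δ to stable)
t=2 Δ0: s3=1 s4=0 s7=0 s2=1 s1=1 s5=0 s0=0 s6=1 clk=0
  Δ1: clk:0→1
  Δ2: s3:1→0, s4:0→1, s1:1→0, s5:0→1
  Δ3: s0:0→1
  (3Δ to stable)
t=3 Δ0: s3=0 s4=1 s7=0 s2=1 s1=0 s5=1 s0=1 s6=1 clk=1
  Δ1: s2:1→0, clk:1→0
  (1Δ to stable)
t=4 Δ0: s3=0 s4=1 s7=0 s2=0 s1=0 s5=1 s0=1 s6=1 clk=0
  Δ1: clk:0→1
  Δ2: s3:0→1, s4:1→0, s1:0→1, s5:1→0
  Δ3: s0:1→0
  Δ4: s6:1→0
  (4Δ to stable)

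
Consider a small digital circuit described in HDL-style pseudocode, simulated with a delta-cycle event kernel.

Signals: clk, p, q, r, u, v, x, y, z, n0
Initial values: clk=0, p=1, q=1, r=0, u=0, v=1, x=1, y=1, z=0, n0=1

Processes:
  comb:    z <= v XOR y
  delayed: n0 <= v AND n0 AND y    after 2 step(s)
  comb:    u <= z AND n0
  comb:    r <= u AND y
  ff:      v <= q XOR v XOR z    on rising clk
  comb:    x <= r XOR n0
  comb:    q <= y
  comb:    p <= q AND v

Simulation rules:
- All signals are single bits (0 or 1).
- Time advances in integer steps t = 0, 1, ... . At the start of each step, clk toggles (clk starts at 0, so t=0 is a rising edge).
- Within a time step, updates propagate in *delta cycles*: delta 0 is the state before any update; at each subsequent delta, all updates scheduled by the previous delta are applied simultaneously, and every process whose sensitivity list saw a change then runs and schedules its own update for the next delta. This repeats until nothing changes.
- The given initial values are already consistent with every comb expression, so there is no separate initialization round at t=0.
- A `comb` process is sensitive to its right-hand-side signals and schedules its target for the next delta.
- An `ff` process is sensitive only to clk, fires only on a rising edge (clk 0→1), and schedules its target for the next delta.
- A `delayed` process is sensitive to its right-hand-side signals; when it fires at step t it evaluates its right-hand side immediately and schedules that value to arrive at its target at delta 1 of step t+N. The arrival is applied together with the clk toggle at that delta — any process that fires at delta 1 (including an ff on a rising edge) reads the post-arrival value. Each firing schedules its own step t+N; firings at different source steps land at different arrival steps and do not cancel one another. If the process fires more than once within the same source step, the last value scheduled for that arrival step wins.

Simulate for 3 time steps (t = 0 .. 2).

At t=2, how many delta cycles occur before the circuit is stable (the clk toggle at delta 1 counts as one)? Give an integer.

[bits: x,u,r,z,v,y,q,p,clk,n0]
t=0: Δ0=1000111101 Δ1=1000111111 Δ2=1000011111 Δ3=1001011011 Δ4=1101011011 Δ5=1111011011 Δ6=0111011011 | 6Δ
t=1: Δ0=0111011011 Δ1=0111011001 | 1Δ
t=2: Δ0=0111011001 Δ1=0111011010 Δ2=1011011010 Δ3=1001011010 Δ4=0001011010 | 4Δ

4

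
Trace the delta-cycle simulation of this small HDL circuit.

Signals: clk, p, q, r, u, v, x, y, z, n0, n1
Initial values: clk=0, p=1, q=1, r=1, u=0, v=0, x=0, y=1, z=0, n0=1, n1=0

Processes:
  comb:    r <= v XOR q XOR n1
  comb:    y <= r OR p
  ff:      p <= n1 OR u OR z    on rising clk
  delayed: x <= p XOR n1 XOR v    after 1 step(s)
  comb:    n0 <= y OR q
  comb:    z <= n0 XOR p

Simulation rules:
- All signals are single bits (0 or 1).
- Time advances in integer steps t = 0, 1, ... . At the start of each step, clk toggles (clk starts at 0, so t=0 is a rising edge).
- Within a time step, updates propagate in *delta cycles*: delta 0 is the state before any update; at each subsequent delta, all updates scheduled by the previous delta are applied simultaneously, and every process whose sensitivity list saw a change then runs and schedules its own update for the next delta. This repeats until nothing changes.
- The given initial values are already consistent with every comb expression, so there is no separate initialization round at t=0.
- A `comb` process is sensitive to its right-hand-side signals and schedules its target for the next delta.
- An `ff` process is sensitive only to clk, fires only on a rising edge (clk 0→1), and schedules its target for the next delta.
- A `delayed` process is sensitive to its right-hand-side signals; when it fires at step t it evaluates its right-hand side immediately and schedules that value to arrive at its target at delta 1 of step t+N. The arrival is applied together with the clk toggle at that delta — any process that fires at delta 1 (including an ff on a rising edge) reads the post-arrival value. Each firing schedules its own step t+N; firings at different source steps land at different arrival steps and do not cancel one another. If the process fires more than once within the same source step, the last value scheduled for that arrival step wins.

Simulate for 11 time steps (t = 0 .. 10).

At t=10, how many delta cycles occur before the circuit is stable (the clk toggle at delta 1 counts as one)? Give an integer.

t=0 Δ0: r=1 clk=0 v=0 x=0 p=1 q=1 z=0 n1=0 n0=1 u=0 y=1
  Δ1: clk:0→1
  Δ2: p:1→0
  Δ3: z:0→1
  (3Δ to stable)
t=1 Δ0: r=1 clk=1 v=0 x=0 p=0 q=1 z=1 n1=0 n0=1 u=0 y=1
  Δ1: clk:1→0
  (1Δ to stable)
t=2 Δ0: r=1 clk=0 v=0 x=0 p=0 q=1 z=1 n1=0 n0=1 u=0 y=1
  Δ1: clk:0→1
  Δ2: p:0→1
  Δ3: z:1→0
  (3Δ to stable)
t=3 Δ0: r=1 clk=1 v=0 x=0 p=1 q=1 z=0 n1=0 n0=1 u=0 y=1
  Δ1: clk:1→0, x:0→1
  (1Δ to stable)
t=4 Δ0: r=1 clk=0 v=0 x=1 p=1 q=1 z=0 n1=0 n0=1 u=0 y=1
  Δ1: clk:0→1
  Δ2: p:1→0
  Δ3: z:0→1
  (3Δ to stable)
t=5 Δ0: r=1 clk=1 v=0 x=1 p=0 q=1 z=1 n1=0 n0=1 u=0 y=1
  Δ1: clk:1→0, x:1→0
  (1Δ to stable)
t=6 Δ0: r=1 clk=0 v=0 x=0 p=0 q=1 z=1 n1=0 n0=1 u=0 y=1
  Δ1: clk:0→1
  Δ2: p:0→1
  Δ3: z:1→0
  (3Δ to stable)
t=7 Δ0: r=1 clk=1 v=0 x=0 p=1 q=1 z=0 n1=0 n0=1 u=0 y=1
  Δ1: clk:1→0, x:0→1
  (1Δ to stable)
t=8 Δ0: r=1 clk=0 v=0 x=1 p=1 q=1 z=0 n1=0 n0=1 u=0 y=1
  Δ1: clk:0→1
  Δ2: p:1→0
  Δ3: z:0→1
  (3Δ to stable)
t=9 Δ0: r=1 clk=1 v=0 x=1 p=0 q=1 z=1 n1=0 n0=1 u=0 y=1
  Δ1: clk:1→0, x:1→0
  (1Δ to stable)
t=10 Δ0: r=1 clk=0 v=0 x=0 p=0 q=1 z=1 n1=0 n0=1 u=0 y=1
  Δ1: clk:0→1
  Δ2: p:0→1
  Δ3: z:1→0
  (3Δ to stable)

3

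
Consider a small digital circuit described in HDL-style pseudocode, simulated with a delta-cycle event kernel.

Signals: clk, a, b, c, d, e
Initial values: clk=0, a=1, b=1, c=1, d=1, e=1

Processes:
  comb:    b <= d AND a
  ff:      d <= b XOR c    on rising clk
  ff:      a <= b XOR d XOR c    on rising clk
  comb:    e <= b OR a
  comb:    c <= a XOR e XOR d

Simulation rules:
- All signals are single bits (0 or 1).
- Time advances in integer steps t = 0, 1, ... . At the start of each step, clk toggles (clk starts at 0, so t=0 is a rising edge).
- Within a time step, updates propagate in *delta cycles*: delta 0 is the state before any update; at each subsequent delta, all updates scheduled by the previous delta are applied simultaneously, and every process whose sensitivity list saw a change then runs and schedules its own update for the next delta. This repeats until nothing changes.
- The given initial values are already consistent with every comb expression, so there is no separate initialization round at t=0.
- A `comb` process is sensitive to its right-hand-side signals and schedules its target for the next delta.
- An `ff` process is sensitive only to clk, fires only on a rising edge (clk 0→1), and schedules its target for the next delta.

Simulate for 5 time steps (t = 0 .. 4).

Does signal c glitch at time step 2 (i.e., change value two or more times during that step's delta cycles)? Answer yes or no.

[bits: b,c,e,d,a,clk]
t=0: Δ0=111110 Δ1=111111 Δ2=111011 Δ3=001011 | 3Δ
t=1: Δ0=001011 Δ1=001010 | 1Δ
t=2: Δ0=001010 Δ1=001011 Δ2=001001 Δ3=010001 Δ4=000001 | 4Δ
t=3: Δ0=000001 Δ1=000000 | 1Δ
t=4: Δ0=000000 Δ1=000001 | 1Δ

yes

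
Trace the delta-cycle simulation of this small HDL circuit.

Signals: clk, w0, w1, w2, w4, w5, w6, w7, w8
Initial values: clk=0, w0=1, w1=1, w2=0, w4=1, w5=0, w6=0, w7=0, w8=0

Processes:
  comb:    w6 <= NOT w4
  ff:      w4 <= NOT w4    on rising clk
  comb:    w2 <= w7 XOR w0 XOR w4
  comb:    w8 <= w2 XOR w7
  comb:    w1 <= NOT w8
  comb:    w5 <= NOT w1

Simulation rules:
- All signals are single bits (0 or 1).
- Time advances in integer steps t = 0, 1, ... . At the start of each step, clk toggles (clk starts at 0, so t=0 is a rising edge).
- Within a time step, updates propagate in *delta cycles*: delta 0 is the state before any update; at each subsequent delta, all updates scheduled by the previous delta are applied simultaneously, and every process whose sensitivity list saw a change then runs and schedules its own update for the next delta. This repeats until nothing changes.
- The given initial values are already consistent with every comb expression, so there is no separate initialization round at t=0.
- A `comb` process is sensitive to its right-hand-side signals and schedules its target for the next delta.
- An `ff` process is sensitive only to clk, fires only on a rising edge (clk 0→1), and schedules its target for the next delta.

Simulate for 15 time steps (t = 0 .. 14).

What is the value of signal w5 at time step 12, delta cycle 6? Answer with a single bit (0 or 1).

[bits: w6,w4,w2,w7,w1,clk,w0,w5,w8]
t=0: Δ0=010010100 Δ1=010011100 Δ2=000011100 Δ3=101011100 Δ4=101011101 Δ5=101001101 Δ6=101001111 | 6Δ
t=1: Δ0=101001111 Δ1=101000111 | 1Δ
t=2: Δ0=101000111 Δ1=101001111 Δ2=111001111 Δ3=010001111 Δ4=010001110 Δ5=010011110 Δ6=010011100 | 6Δ
t=3: Δ0=010011100 Δ1=010010100 | 1Δ
t=4: Δ0=010010100 Δ1=010011100 Δ2=000011100 Δ3=101011100 Δ4=101011101 Δ5=101001101 Δ6=101001111 | 6Δ
t=5: Δ0=101001111 Δ1=101000111 | 1Δ
t=6: Δ0=101000111 Δ1=101001111 Δ2=111001111 Δ3=010001111 Δ4=010001110 Δ5=010011110 Δ6=010011100 | 6Δ
t=7: Δ0=010011100 Δ1=010010100 | 1Δ
t=8: Δ0=010010100 Δ1=010011100 Δ2=000011100 Δ3=101011100 Δ4=101011101 Δ5=101001101 Δ6=101001111 | 6Δ
t=9: Δ0=101001111 Δ1=101000111 | 1Δ
t=10: Δ0=101000111 Δ1=101001111 Δ2=111001111 Δ3=010001111 Δ4=010001110 Δ5=010011110 Δ6=010011100 | 6Δ
t=11: Δ0=010011100 Δ1=010010100 | 1Δ
t=12: Δ0=010010100 Δ1=010011100 Δ2=000011100 Δ3=101011100 Δ4=101011101 Δ5=101001101 Δ6=101001111 | 6Δ
t=13: Δ0=101001111 Δ1=101000111 | 1Δ
t=14: Δ0=101000111 Δ1=101001111 Δ2=111001111 Δ3=010001111 Δ4=010001110 Δ5=010011110 Δ6=010011100 | 6Δ

1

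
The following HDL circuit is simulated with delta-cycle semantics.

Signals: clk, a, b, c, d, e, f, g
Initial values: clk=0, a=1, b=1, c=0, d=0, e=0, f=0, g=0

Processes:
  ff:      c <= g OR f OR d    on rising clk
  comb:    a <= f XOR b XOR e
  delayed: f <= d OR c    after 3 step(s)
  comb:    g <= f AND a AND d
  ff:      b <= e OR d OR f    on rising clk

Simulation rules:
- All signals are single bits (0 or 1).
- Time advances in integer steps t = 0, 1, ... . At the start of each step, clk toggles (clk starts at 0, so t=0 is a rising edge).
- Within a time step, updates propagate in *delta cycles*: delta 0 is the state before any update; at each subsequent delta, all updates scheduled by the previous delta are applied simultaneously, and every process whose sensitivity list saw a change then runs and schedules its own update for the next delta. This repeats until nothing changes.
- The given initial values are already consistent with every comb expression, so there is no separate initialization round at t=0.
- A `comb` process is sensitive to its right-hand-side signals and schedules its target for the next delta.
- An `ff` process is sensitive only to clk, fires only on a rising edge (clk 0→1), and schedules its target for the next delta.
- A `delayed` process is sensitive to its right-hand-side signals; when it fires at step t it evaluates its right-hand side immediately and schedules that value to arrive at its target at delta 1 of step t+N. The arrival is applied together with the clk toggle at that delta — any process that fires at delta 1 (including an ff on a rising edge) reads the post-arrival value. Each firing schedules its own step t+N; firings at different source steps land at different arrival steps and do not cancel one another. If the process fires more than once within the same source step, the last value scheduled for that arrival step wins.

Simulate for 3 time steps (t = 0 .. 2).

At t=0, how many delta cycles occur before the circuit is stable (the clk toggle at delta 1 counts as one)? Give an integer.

t=0 Δ0: e=0 clk=0 a=1 f=0 d=0 g=0 c=0 b=1
  Δ1: clk:0→1
  Δ2: b:1→0
  Δ3: a:1→0
  (3Δ to stable)
t=1 Δ0: e=0 clk=1 a=0 f=0 d=0 g=0 c=0 b=0
  Δ1: clk:1→0
  (1Δ to stable)
t=2 Δ0: e=0 clk=0 a=0 f=0 d=0 g=0 c=0 b=0
  Δ1: clk:0→1
  (1Δ to stable)

3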